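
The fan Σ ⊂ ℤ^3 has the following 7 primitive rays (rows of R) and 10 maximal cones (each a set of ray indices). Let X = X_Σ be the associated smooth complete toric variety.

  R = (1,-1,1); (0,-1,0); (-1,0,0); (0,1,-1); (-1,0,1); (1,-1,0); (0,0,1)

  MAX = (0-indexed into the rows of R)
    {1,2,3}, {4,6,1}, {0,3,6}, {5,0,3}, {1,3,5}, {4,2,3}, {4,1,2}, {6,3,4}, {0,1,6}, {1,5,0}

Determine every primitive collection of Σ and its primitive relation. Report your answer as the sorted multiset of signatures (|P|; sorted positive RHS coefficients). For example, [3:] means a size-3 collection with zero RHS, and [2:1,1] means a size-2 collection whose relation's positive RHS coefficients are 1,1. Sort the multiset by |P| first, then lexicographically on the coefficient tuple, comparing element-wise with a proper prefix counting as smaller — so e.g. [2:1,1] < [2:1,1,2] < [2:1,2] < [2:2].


9 collections generate NE(X_Σ); each relation:

  P = {2,5}:  v_{2} + v_{5} = v_{1} ; sig = [2:1]
  P = {2,6}:  v_{2} + v_{6} = v_{4} ; sig = [2:1]
  P = {5,6}:  v_{5} + v_{6} = v_{0} ; sig = [2:1]
  P = {0,2}:  v_{0} + v_{2} = v_{1} + v_{6} ; sig = [2:1,1]
  P = {4,5}:  v_{4} + v_{5} = v_{1} + v_{6} ; sig = [2:1,1]
  P = {0,4}:  v_{0} + v_{4} = v_{1} + 2·v_{6} ; sig = [2:1,2]
  P = {1,3,6}:  v_{1} + v_{3} + v_{6} = 0 ; sig = [3:]
  P = {0,1,3}:  v_{0} + v_{1} + v_{3} = v_{5} ; sig = [3:1]
  P = {1,3,4}:  v_{1} + v_{3} + v_{4} = v_{2} ; sig = [3:1]

Signatures (|P|; sorted positive RHS coefficients), sorted:
{ [2:1] ×3,  [2:1,1] ×2,  [2:1,2],  [3:],  [3:1] ×2 }


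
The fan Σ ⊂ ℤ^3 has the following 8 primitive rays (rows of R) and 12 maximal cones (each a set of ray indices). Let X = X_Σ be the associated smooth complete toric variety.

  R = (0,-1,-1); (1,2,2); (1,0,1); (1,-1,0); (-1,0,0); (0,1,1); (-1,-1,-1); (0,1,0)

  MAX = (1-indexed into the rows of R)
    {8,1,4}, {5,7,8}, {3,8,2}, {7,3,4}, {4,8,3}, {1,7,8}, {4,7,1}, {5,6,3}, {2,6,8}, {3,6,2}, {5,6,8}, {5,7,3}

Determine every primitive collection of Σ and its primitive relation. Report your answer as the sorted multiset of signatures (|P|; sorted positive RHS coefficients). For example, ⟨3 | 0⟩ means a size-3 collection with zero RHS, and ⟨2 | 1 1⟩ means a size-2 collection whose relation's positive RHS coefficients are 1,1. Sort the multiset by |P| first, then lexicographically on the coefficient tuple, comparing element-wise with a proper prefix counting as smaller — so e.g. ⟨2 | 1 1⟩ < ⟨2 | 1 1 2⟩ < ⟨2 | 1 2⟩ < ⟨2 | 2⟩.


The 14 primitive collections of Σ (r=8, n=3):

  P = {1,6}:  v_{1} + v_{6} = 0 ; sig = ⟨2 | 0⟩
  P = {1,3}:  v_{1} + v_{3} = v_{4} ; sig = ⟨2 | 1⟩
  P = {1,5}:  v_{1} + v_{5} = v_{7} ; sig = ⟨2 | 1⟩
  P = {2,7}:  v_{2} + v_{7} = v_{6} ; sig = ⟨2 | 1⟩
  P = {4,6}:  v_{4} + v_{6} = v_{3} ; sig = ⟨2 | 1⟩
  P = {6,7}:  v_{6} + v_{7} = v_{5} ; sig = ⟨2 | 1⟩
  P = {1,2}:  v_{1} + v_{2} = v_{3} + v_{8} ; sig = ⟨2 | 1 1⟩
  P = {4,5}:  v_{4} + v_{5} = v_{3} + v_{7} ; sig = ⟨2 | 1 1⟩
  P = {2,4}:  v_{2} + v_{4} = 2·v_{3} + v_{8} ; sig = ⟨2 | 1 2⟩
  P = {2,5}:  v_{2} + v_{5} = 2·v_{6} ; sig = ⟨2 | 2⟩
  P = {3,7,8}:  v_{3} + v_{7} + v_{8} = 0 ; sig = ⟨3 | 0⟩
  P = {3,5,8}:  v_{3} + v_{5} + v_{8} = v_{6} ; sig = ⟨3 | 1⟩
  P = {3,6,8}:  v_{3} + v_{6} + v_{8} = v_{2} ; sig = ⟨3 | 1⟩
  P = {4,7,8}:  v_{4} + v_{7} + v_{8} = v_{1} ; sig = ⟨3 | 1⟩

Signatures (|P|; sorted positive RHS coefficients), sorted:
{ ⟨2 | 0⟩,  ⟨2 | 1⟩ ×5,  ⟨2 | 1 1⟩ ×2,  ⟨2 | 1 2⟩,  ⟨2 | 2⟩,  ⟨3 | 0⟩,  ⟨3 | 1⟩ ×3 }


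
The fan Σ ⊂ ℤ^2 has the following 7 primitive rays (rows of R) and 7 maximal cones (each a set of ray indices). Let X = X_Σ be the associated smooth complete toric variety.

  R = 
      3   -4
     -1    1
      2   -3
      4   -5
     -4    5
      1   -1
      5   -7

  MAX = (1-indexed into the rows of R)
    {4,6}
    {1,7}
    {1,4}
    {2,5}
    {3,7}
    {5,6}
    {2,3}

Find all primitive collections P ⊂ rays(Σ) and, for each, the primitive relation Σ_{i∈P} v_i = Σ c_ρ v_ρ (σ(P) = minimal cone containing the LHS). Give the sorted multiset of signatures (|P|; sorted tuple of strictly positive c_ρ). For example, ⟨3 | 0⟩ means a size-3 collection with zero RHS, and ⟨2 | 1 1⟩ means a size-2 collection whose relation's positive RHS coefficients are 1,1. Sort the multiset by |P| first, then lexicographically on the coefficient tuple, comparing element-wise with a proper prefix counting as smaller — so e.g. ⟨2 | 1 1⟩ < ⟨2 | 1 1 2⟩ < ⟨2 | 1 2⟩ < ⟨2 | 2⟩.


Σ has 14 primitive collections:

  • {2,6}:  v_{2} + v_{6} = 0  ⟹  sig = ⟨2 | 0⟩
  • {4,5}:  v_{4} + v_{5} = 0  ⟹  sig = ⟨2 | 0⟩
  • {1,2}:  v_{1} + v_{2} = v_{3}  ⟹  sig = ⟨2 | 1⟩
  • {1,3}:  v_{1} + v_{3} = v_{7}  ⟹  sig = ⟨2 | 1⟩
  • {1,5}:  v_{1} + v_{5} = v_{2}  ⟹  sig = ⟨2 | 1⟩
  • {1,6}:  v_{1} + v_{6} = v_{4}  ⟹  sig = ⟨2 | 1⟩
  • {2,4}:  v_{2} + v_{4} = v_{1}  ⟹  sig = ⟨2 | 1⟩
  • {3,6}:  v_{3} + v_{6} = v_{1}  ⟹  sig = ⟨2 | 1⟩
  • {5,7}:  v_{5} + v_{7} = v_{2} + v_{3}  ⟹  sig = ⟨2 | 1 1⟩
  • {2,7}:  v_{2} + v_{7} = 2·v_{3}  ⟹  sig = ⟨2 | 2⟩
  • {3,4}:  v_{3} + v_{4} = 2·v_{1}  ⟹  sig = ⟨2 | 2⟩
  • {3,5}:  v_{3} + v_{5} = 2·v_{2}  ⟹  sig = ⟨2 | 2⟩
  • {6,7}:  v_{6} + v_{7} = 2·v_{1}  ⟹  sig = ⟨2 | 2⟩
  • {4,7}:  v_{4} + v_{7} = 3·v_{1}  ⟹  sig = ⟨2 | 3⟩

so the primitive-relation signature multiset is
{ ⟨2 | 0⟩ ×2,  ⟨2 | 1⟩ ×6,  ⟨2 | 1 1⟩,  ⟨2 | 2⟩ ×4,  ⟨2 | 3⟩ }


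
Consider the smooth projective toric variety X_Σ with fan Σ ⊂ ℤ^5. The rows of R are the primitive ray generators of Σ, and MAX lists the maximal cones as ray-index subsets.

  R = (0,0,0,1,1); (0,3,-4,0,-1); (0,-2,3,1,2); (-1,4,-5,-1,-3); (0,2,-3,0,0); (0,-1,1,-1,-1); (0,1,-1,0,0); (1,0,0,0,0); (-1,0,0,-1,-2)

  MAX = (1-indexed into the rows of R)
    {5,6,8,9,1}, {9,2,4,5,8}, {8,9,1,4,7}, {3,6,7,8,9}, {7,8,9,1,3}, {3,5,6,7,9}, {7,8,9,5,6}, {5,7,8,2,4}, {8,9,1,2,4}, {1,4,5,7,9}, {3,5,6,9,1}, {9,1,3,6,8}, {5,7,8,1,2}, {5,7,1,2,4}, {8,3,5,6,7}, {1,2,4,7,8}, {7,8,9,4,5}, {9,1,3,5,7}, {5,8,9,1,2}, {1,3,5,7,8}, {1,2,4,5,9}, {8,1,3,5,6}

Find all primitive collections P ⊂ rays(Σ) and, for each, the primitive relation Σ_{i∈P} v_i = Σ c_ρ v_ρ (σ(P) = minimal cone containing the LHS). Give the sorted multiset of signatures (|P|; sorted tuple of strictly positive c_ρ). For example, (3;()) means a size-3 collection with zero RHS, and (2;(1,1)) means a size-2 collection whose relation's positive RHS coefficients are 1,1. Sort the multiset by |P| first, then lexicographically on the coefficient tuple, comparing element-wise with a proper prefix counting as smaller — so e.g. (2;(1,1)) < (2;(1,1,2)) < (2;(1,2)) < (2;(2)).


9 minimal non-faces of Δ(Σ) (on 9 rays):

  {2,3}:  v_{2} + v_{3} = v_{1} + v_{7} — sig = (2;(1,1))
  {2,6}:  v_{2} + v_{6} = v_{5} + v_{8} + v_{9} — sig = (2;(1,1,1))
  {4,6}:  v_{4} + v_{6} = v_{5} + v_{7} + v_{8} + 2·v_{9} — sig = (2;(1,1,1,2))
  {3,4}:  v_{3} + v_{4} = v_{1} + 2·v_{7} + v_{9} — sig = (2;(1,1,2))
  {1,6,7}:  v_{1} + v_{6} + v_{7} = 0 — sig = (3;())
  {2,7,9}:  v_{2} + v_{7} + v_{9} = v_{4} — sig = (3;(1))
  {3,5,8,9}:  v_{3} + v_{5} + v_{8} + v_{9} = 0 — sig = (4;())
  {1,4,5,8}:  v_{1} + v_{4} + v_{5} + v_{8} = 2·v_{2} — sig = (4;(2))
  {1,5,7,8,9}:  v_{1} + v_{5} + v_{7} + v_{8} + v_{9} = v_{2} — sig = (5;(1))

so the primitive-relation signature multiset is
{ (2;(1,1)),  (2;(1,1,1)),  (2;(1,1,1,2)),  (2;(1,1,2)),  (3;()),  (3;(1)),  (4;()),  (4;(2)),  (5;(1)) }


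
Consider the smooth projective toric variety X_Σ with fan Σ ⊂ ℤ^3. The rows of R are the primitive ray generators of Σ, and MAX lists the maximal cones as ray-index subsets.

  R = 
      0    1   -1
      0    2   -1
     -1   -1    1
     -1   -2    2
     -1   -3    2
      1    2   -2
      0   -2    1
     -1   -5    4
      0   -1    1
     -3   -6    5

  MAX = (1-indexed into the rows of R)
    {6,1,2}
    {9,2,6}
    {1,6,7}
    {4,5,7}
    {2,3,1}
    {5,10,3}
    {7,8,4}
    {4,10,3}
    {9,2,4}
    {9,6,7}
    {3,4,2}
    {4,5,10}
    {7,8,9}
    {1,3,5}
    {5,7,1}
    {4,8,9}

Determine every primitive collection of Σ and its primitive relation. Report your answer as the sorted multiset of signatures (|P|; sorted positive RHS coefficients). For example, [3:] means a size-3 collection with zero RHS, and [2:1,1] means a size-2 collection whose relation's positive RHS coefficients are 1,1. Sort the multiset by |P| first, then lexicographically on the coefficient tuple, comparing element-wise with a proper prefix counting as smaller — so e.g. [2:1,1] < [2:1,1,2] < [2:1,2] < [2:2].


Primitive collections (23):

  P = {1,9}:  v_{1} + v_{9} = 0  ⟹  sig = [2:]
  P = {2,7}:  v_{2} + v_{7} = 0  ⟹  sig = [2:]
  P = {4,6}:  v_{4} + v_{6} = 0  ⟹  sig = [2:]
  P = {1,4}:  v_{1} + v_{4} = v_{3}  ⟹  sig = [2:1]
  P = {2,5}:  v_{2} + v_{5} = v_{3}  ⟹  sig = [2:1]
  P = {3,6}:  v_{3} + v_{6} = v_{1}  ⟹  sig = [2:1]
  P = {3,7}:  v_{3} + v_{7} = v_{5}  ⟹  sig = [2:1]
  P = {3,9}:  v_{3} + v_{9} = v_{4}  ⟹  sig = [2:1]
  P = {1,8}:  v_{1} + v_{8} = v_{4} + v_{7}  ⟹  sig = [2:1,1]
  P = {2,8}:  v_{2} + v_{8} = v_{4} + v_{9}  ⟹  sig = [2:1,1]
  P = {5,6}:  v_{5} + v_{6} = v_{1} + v_{7}  ⟹  sig = [2:1,1]
  P = {5,9}:  v_{5} + v_{9} = v_{4} + v_{7}  ⟹  sig = [2:1,1]
  P = {6,8}:  v_{6} + v_{8} = v_{7} + v_{9}  ⟹  sig = [2:1,1]
  P = {6,10}:  v_{6} + v_{10} = v_{3} + v_{5}  ⟹  sig = [2:1,1]
  P = {8,10}:  v_{8} + v_{10} = 3·v_{4} + v_{5} + v_{7}  ⟹  sig = [2:1,1,3]
  P = {1,10}:  v_{1} + v_{10} = 2·v_{3} + v_{5}  ⟹  sig = [2:1,2]
  P = {2,10}:  v_{2} + v_{10} = 2·v_{3} + v_{4}  ⟹  sig = [2:1,2]
  P = {3,8}:  v_{3} + v_{8} = 2·v_{4} + v_{7}  ⟹  sig = [2:1,2]
  P = {7,10}:  v_{7} + v_{10} = v_{4} + 2·v_{5}  ⟹  sig = [2:1,2]
  P = {9,10}:  v_{9} + v_{10} = 2·v_{4} + v_{5}  ⟹  sig = [2:1,2]
  P = {5,8}:  v_{5} + v_{8} = 2·v_{4} + 2·v_{7}  ⟹  sig = [2:2,2]
  P = {3,4,5}:  v_{3} + v_{4} + v_{5} = v_{10}  ⟹  sig = [3:1]
  P = {4,7,9}:  v_{4} + v_{7} + v_{9} = v_{8}  ⟹  sig = [3:1]

Signatures (|P|; sorted positive RHS coefficients), sorted:
[[2:], [2:], [2:], [2:1], [2:1], [2:1], [2:1], [2:1], [2:1,1], [2:1,1], [2:1,1], [2:1,1], [2:1,1], [2:1,1], [2:1,1,3], [2:1,2], [2:1,2], [2:1,2], [2:1,2], [2:1,2], [2:2,2], [3:1], [3:1]]


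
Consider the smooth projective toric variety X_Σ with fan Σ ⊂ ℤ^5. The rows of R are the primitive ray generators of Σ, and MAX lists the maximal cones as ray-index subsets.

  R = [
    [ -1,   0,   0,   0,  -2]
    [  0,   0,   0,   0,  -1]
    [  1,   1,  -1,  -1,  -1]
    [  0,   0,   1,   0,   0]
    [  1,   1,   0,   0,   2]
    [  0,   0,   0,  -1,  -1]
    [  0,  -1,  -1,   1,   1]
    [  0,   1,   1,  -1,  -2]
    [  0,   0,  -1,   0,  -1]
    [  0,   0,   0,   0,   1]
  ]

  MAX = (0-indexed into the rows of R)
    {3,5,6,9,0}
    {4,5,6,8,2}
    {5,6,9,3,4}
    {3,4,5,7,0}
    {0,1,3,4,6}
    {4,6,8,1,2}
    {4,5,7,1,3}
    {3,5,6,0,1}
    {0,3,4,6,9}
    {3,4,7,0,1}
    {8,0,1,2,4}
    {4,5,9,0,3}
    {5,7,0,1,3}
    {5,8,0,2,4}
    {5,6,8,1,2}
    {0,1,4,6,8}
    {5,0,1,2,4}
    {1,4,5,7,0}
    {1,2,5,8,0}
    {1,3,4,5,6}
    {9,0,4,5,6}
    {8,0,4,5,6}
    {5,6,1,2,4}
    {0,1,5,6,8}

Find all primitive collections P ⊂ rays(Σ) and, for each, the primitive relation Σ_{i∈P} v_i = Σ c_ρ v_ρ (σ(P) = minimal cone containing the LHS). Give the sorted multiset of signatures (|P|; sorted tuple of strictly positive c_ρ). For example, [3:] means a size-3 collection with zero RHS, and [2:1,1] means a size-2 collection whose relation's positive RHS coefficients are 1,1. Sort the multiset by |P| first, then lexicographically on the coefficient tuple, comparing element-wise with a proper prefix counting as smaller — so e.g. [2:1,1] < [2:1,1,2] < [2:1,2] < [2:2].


Δ(Σ) — 10 vertices, 14 min non-faces:

  {1,9}:  v_{1} + v_{9} = 0  →  sig = [2:]
  {3,8}:  v_{3} + v_{8} = v_{1}  →  sig = [2:1]
  {6,7}:  v_{6} + v_{7} = v_{1}  →  sig = [2:1]
  {2,9}:  v_{2} + v_{9} = v_{4} + v_{5} + v_{8}  →  sig = [2:1,1,1]
  {7,9}:  v_{7} + v_{9} = v_{0} + v_{3} + v_{4} + v_{5}  →  sig = [2:1,1,1,1]
  {8,9}:  v_{8} + v_{9} = v_{0} + v_{4} + v_{5} + v_{6}  →  sig = [2:1,1,1,1]
  {7,8}:  v_{7} + v_{8} = v_{0} + 2·v_{1} + v_{4} + v_{5}  →  sig = [2:1,1,1,2]
  {2,3}:  v_{2} + v_{3} = 2·v_{1} + v_{4} + v_{5}  →  sig = [2:1,1,2]
  {2,7}:  v_{2} + v_{7} = v_{0} + 3·v_{1} + 2·v_{4} + 2·v_{5}  →  sig = [2:1,2,2,3]
  {0,2,6}:  v_{0} + v_{2} + v_{6} = 2·v_{8}  →  sig = [3:2]
  {1,4,5,8}:  v_{1} + v_{4} + v_{5} + v_{8} = v_{2}  →  sig = [4:1]
  {0,3,4,5,6}:  v_{0} + v_{3} + v_{4} + v_{5} + v_{6} = 0  →  sig = [5:]
  {0,1,3,4,5}:  v_{0} + v_{1} + v_{3} + v_{4} + v_{5} = v_{7}  →  sig = [5:1]
  {0,1,4,5,6}:  v_{0} + v_{1} + v_{4} + v_{5} + v_{6} = v_{8}  →  sig = [5:1]

so the primitive-relation signature multiset is
[[2:], [2:1], [2:1], [2:1,1,1], [2:1,1,1,1], [2:1,1,1,1], [2:1,1,1,2], [2:1,1,2], [2:1,2,2,3], [3:2], [4:1], [5:], [5:1], [5:1]]


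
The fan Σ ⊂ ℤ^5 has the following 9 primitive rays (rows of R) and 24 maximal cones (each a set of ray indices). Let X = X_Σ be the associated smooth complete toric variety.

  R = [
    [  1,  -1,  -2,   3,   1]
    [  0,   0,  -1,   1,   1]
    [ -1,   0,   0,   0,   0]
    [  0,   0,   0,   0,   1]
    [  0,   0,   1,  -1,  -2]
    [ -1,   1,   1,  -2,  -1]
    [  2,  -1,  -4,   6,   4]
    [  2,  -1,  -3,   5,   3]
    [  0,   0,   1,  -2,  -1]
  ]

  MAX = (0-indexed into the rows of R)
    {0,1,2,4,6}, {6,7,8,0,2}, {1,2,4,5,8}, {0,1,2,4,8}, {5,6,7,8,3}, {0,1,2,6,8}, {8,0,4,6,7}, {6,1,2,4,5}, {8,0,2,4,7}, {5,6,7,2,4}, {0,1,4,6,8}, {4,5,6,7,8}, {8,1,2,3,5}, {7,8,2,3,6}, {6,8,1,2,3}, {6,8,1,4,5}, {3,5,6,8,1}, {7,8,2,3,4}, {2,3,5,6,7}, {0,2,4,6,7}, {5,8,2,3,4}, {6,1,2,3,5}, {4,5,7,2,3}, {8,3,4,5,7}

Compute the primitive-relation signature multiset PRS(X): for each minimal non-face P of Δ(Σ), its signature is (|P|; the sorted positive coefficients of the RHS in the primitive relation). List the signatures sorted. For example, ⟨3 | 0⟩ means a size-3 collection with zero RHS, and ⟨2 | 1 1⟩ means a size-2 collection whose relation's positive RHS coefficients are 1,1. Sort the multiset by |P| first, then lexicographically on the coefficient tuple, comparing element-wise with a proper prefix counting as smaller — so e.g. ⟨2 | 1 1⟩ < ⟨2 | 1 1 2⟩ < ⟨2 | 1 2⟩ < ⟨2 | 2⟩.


Minimal non-faces — 8 found among 9 rays, 24 max cones:

  P={1,7}:  v_{1} + v_{7} = v_{6}  ⇒ sig = ⟨2 | 1⟩
  P={0,3}:  v_{0} + v_{3} = v_{2} + v_{7} + v_{8}  ⇒ sig = ⟨2 | 1 1 1⟩
  P={0,5}:  v_{0} + v_{5} = 2·v_{1} + v_{4}  ⇒ sig = ⟨2 | 1 2⟩
  P={1,3,4}:  v_{1} + v_{3} + v_{4} = 0  ⇒ sig = ⟨3 | 0⟩
  P={3,4,6}:  v_{3} + v_{4} + v_{6} = v_{7}  ⇒ sig = ⟨3 | 1⟩
  P={2,4,6,8}:  v_{2} + v_{4} + v_{6} + v_{8} = v_{0}  ⇒ sig = ⟨4 | 1⟩
  P={2,5,7,8}:  v_{2} + v_{5} + v_{7} + v_{8} = v_{1}  ⇒ sig = ⟨4 | 1⟩
  P={2,5,6,8}:  v_{2} + v_{5} + v_{6} + v_{8} = 2·v_{1}  ⇒ sig = ⟨4 | 2⟩

so the primitive-relation signature multiset is
{ ⟨2 | 1⟩,  ⟨2 | 1 1 1⟩,  ⟨2 | 1 2⟩,  ⟨3 | 0⟩,  ⟨3 | 1⟩,  ⟨4 | 1⟩ ×2,  ⟨4 | 2⟩ }


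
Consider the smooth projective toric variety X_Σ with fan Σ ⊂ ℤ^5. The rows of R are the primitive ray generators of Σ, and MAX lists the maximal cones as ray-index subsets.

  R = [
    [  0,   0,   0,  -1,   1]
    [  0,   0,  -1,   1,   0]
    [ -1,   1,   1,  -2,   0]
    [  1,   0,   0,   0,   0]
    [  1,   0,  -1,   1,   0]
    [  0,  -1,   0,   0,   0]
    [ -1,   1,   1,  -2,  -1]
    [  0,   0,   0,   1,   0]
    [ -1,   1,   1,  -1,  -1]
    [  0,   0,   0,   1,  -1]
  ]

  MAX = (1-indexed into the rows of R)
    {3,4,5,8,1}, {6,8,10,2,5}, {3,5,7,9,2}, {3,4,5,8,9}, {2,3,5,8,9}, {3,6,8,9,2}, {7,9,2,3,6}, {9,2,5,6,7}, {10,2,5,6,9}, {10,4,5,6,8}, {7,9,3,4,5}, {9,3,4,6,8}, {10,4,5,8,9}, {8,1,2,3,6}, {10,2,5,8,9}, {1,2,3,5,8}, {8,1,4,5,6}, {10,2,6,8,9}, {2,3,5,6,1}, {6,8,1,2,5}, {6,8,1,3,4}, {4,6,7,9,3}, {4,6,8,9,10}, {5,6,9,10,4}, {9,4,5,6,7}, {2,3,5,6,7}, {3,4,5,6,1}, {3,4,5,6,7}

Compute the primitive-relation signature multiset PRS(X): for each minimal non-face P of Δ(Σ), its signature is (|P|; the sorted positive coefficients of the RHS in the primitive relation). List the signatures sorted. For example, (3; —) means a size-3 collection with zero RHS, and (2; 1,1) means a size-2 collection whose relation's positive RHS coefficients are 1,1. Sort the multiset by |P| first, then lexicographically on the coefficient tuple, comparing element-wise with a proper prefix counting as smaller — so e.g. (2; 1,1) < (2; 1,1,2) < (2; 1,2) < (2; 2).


10 collections generate NE(X_Σ); each relation:

  P={1,10}:  v_{1} + v_{10} = 0 — sig = (2; —)
  P={1,9}:  v_{1} + v_{9} = v_{3} — sig = (2; 1)
  P={2,4}:  v_{2} + v_{4} = v_{5} — sig = (2; 1)
  P={3,10}:  v_{3} + v_{10} = v_{9} — sig = (2; 1)
  P={7,8}:  v_{7} + v_{8} = v_{9} — sig = (2; 1)
  P={1,7}:  v_{1} + v_{7} = 2·v_{3} + v_{5} + v_{6} — sig = (2; 1,1,2)
  P={7,10}:  v_{7} + v_{10} = v_{5} + v_{6} + 2·v_{9} — sig = (2; 1,1,2)
  P={3,5,6,8}:  v_{3} + v_{5} + v_{6} + v_{8} = 0 — sig = (4; —)
  P={3,5,6,9}:  v_{3} + v_{5} + v_{6} + v_{9} = v_{7} — sig = (4; 1)
  P={5,6,8,9}:  v_{5} + v_{6} + v_{8} + v_{9} = v_{10} — sig = (4; 1)

Hence PRS(X_Σ) =
    |P|=2: 7 collections, coeffs (), (1), (1), (1), (1), (1,1,2), (1,1,2)
    |P|=4: 3 collections, coeffs (), (1), (1)


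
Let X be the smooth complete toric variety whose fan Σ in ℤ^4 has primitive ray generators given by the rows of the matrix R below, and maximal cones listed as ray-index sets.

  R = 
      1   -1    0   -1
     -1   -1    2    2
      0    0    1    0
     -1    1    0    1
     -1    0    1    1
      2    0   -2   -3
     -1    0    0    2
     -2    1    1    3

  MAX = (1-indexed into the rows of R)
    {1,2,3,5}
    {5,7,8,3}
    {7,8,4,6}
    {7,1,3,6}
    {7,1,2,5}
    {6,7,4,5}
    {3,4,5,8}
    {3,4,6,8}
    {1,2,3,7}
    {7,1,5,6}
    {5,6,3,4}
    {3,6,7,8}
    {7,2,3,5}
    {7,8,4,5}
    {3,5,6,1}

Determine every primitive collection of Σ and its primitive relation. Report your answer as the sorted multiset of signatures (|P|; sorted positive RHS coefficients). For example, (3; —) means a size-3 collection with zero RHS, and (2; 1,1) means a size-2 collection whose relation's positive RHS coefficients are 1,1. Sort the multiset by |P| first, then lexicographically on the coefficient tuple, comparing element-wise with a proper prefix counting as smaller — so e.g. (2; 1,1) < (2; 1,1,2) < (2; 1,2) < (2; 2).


Minimal non-faces — 9 found among 8 rays, 15 max cones:

  {1,4}:  v_{1} + v_{4} = 0  ⇒ sig = (2; —)
  {2,6}:  v_{2} + v_{6} = v_{1}  ⇒ sig = (2; 1)
  {1,8}:  v_{1} + v_{8} = v_{3} + v_{7}  ⇒ sig = (2; 1,1)
  {2,4}:  v_{2} + v_{4} = v_{3} + v_{5} + v_{7}  ⇒ sig = (2; 1,1,1)
  {2,8}:  v_{2} + v_{8} = 2·v_{3} + v_{5} + 2·v_{7}  ⇒ sig = (2; 1,2,2)
  {3,4,7}:  v_{3} + v_{4} + v_{7} = v_{8}  ⇒ sig = (3; 1)
  {5,6,8}:  v_{5} + v_{6} + v_{8} = v_{4}  ⇒ sig = (3; 1)
  {3,5,6,7}:  v_{3} + v_{5} + v_{6} + v_{7} = 0  ⇒ sig = (4; —)
  {1,3,5,7}:  v_{1} + v_{3} + v_{5} + v_{7} = v_{2}  ⇒ sig = (4; 1)

Hence PRS(X_Σ) =
{ (2; —),  (2; 1),  (2; 1,1),  (2; 1,1,1),  (2; 1,2,2),  (3; 1) ×2,  (4; —),  (4; 1) }


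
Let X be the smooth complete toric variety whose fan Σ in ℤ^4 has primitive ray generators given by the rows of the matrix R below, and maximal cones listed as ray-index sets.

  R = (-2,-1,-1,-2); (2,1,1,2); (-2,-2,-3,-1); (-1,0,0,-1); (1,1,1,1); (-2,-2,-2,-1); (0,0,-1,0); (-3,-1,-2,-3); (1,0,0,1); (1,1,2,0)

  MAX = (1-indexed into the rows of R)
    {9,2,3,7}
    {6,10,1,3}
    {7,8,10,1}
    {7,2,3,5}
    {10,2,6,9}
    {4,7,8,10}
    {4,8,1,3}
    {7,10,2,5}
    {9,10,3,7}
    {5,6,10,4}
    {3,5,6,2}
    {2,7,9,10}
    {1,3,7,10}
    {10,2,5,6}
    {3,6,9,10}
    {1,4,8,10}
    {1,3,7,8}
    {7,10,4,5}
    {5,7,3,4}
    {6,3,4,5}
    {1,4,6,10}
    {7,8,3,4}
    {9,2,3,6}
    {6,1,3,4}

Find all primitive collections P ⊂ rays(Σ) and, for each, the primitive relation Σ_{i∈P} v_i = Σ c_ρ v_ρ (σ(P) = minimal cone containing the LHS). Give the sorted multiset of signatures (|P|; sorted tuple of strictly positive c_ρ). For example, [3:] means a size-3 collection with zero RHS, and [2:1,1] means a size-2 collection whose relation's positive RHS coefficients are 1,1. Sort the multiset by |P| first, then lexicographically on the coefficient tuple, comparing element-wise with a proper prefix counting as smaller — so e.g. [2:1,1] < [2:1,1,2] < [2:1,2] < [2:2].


Σ has 16 primitive collections:

  P = {1,2}:  v_{1} + v_{2} = 0 — sig = [2:]
  P = {4,9}:  v_{4} + v_{9} = 0 — sig = [2:]
  P = {1,5}:  v_{1} + v_{5} = v_{4} — sig = [2:1]
  P = {2,4}:  v_{2} + v_{4} = v_{5} — sig = [2:1]
  P = {5,9}:  v_{5} + v_{9} = v_{2} — sig = [2:1]
  P = {6,7}:  v_{6} + v_{7} = v_{3} — sig = [2:1]
  P = {1,9}:  v_{1} + v_{9} = v_{3} + v_{10} — sig = [2:1,1]
  P = {2,8}:  v_{2} + v_{8} = v_{4} + v_{7} — sig = [2:1,1]
  P = {8,9}:  v_{8} + v_{9} = v_{1} + v_{7} — sig = [2:1,1]
  P = {6,8}:  v_{6} + v_{8} = v_{1} + v_{3} + v_{4} — sig = [2:1,1,1]
  P = {5,8}:  v_{5} + v_{8} = 2·v_{4} + v_{7} — sig = [2:1,2]
  P = {3,5,10}:  v_{3} + v_{5} + v_{10} = 0 — sig = [3:]
  P = {1,4,7}:  v_{1} + v_{4} + v_{7} = v_{8} — sig = [3:1]
  P = {2,3,10}:  v_{2} + v_{3} + v_{10} = v_{9} — sig = [3:1]
  P = {3,4,10}:  v_{3} + v_{4} + v_{10} = v_{1} — sig = [3:1]
  P = {3,8,10}:  v_{3} + v_{8} + v_{10} = 2·v_{1} + v_{7} — sig = [3:1,2]

Sorted signature multiset PRS(X):
{ [2:] ×2,  [2:1] ×4,  [2:1,1] ×3,  [2:1,1,1],  [2:1,2],  [3:],  [3:1] ×3,  [3:1,2] }


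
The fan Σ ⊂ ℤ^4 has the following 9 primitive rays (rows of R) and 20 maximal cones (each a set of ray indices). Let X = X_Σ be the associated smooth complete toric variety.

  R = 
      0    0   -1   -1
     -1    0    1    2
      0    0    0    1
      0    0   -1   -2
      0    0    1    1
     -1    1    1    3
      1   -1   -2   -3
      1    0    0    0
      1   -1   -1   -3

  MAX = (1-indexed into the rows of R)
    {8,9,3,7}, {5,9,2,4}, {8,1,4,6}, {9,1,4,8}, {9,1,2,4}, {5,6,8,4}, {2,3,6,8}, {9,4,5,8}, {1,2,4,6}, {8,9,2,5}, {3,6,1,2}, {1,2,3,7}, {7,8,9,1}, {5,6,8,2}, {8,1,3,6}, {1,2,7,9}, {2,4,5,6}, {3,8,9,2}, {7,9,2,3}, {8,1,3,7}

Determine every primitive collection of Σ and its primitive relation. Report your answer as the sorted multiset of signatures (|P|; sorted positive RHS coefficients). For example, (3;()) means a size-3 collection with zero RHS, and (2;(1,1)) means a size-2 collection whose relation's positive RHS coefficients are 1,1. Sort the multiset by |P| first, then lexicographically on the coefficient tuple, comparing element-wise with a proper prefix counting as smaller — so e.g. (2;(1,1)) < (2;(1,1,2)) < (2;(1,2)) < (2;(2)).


Primitive collections (11):

  {1,5}:  v_{1} + v_{5} = 0 ; sig = (2;())
  {6,9}:  v_{6} + v_{9} = 0 ; sig = (2;())
  {3,4}:  v_{3} + v_{4} = v_{1} ; sig = (2;(1))
  {3,5}:  v_{3} + v_{5} = v_{2} + v_{8} ; sig = (2;(1,1))
  {5,7}:  v_{5} + v_{7} = v_{3} + v_{9} ; sig = (2;(1,1))
  {6,7}:  v_{6} + v_{7} = v_{1} + v_{3} ; sig = (2;(1,1))
  {4,7}:  v_{4} + v_{7} = 2·v_{1} + v_{9} ; sig = (2;(1,2))
  {2,4,8}:  v_{2} + v_{4} + v_{8} = 0 ; sig = (3;())
  {1,2,8}:  v_{1} + v_{2} + v_{8} = v_{3} ; sig = (3;(1))
  {1,3,9}:  v_{1} + v_{3} + v_{9} = v_{7} ; sig = (3;(1))
  {2,7,8}:  v_{2} + v_{7} + v_{8} = 2·v_{3} + v_{9} ; sig = (3;(1,2))

Hence PRS(X_Σ) =
    |P|=2: 7 collections, coeffs (), (), (1), (1,1), (1,1), (1,1), (1,2)
    |P|=3: 4 collections, coeffs (), (1), (1), (1,2)


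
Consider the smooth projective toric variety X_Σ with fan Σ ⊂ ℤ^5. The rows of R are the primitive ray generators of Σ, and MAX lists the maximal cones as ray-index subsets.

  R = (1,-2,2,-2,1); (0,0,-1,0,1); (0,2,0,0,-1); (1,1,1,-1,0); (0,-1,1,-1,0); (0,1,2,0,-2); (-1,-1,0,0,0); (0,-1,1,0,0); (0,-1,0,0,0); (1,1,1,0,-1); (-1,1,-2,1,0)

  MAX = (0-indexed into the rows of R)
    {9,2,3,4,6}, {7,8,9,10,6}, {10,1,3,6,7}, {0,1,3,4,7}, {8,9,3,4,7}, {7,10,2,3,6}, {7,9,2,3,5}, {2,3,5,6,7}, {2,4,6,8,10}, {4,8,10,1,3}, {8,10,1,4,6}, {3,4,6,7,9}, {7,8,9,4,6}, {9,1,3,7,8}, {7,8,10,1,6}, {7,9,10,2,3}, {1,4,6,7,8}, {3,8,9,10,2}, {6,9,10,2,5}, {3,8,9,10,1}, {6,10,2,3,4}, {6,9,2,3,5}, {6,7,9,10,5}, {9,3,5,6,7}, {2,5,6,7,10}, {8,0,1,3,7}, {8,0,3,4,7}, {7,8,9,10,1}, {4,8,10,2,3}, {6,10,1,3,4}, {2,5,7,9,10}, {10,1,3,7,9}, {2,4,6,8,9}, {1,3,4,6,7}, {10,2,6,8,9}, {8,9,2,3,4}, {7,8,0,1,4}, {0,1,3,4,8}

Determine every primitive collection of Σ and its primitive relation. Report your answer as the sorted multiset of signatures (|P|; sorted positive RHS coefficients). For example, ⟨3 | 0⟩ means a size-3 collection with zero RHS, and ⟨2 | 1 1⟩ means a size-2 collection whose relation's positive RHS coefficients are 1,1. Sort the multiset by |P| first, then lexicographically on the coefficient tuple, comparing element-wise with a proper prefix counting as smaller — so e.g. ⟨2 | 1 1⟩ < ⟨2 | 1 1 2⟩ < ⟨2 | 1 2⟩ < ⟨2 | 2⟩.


Δ(Σ) — 11 vertices, 21 min non-faces:

  P = {0,2}:  v_{0} + v_{2} = v_{3} + v_{4}  so sig = ⟨2 | 1 1⟩
  P = {0,10}:  v_{0} + v_{10} = v_{1} + v_{4}  so sig = ⟨2 | 1 1⟩
  P = {1,2}:  v_{1} + v_{2} = v_{3} + v_{10}  so sig = ⟨2 | 1 1⟩
  P = {1,5}:  v_{1} + v_{5} = v_{2} + v_{7}  so sig = ⟨2 | 1 1⟩
  P = {0,5}:  v_{0} + v_{5} = v_{3} + v_{4} + v_{6} + v_{7} + v_{9}  so sig = ⟨2 | 1 1 1 1 1⟩
  P = {0,6}:  v_{0} + v_{6} = v_{1} + 2·v_{4} + v_{7}  so sig = ⟨2 | 1 1 2⟩
  P = {0,9}:  v_{0} + v_{9} = 2·v_{3} + v_{7} + 2·v_{8}  so sig = ⟨2 | 1 2 2⟩
  P = {4,5}:  v_{4} + v_{5} = v_{3} + 3·v_{6} + 2·v_{9}  so sig = ⟨2 | 1 2 3⟩
  P = {5,8}:  v_{5} + v_{8} = 2·v_{6} + 2·v_{9}  so sig = ⟨2 | 2 2⟩
  P = {1,6,9}:  v_{1} + v_{6} + v_{9} = 0  so sig = ⟨3 | 0⟩
  P = {3,6,8}:  v_{3} + v_{6} + v_{8} = v_{4}  so sig = ⟨3 | 1⟩
  P = {4,7,10}:  v_{4} + v_{7} + v_{10} = v_{6}  so sig = ⟨3 | 1⟩
  P = {1,4,9}:  v_{1} + v_{4} + v_{9} = v_{3} + v_{8}  so sig = ⟨3 | 1 1⟩
  P = {2,7,8}:  v_{2} + v_{7} + v_{8} = v_{6} + v_{9}  so sig = ⟨3 | 1 1⟩
  P = {4,9,10}:  v_{4} + v_{9} + v_{10} = v_{2} + v_{8}  so sig = ⟨3 | 1 1⟩
  P = {2,4,7}:  v_{2} + v_{4} + v_{7} = v_{3} + 2·v_{6} + v_{9}  so sig = ⟨3 | 1 1 2⟩
  P = {3,5,10}:  v_{3} + v_{5} + v_{10} = 2·v_{2} + v_{7}  so sig = ⟨3 | 1 2⟩
  P = {3,7,8,10}:  v_{3} + v_{7} + v_{8} + v_{10} = 0  so sig = ⟨4 | 0⟩
  P = {2,6,7,9}:  v_{2} + v_{6} + v_{7} + v_{9} = v_{5}  so sig = ⟨4 | 1⟩
  P = {3,6,9,10}:  v_{3} + v_{6} + v_{9} + v_{10} = v_{2}  so sig = ⟨4 | 1⟩
  P = {1,3,4,7,8}:  v_{1} + v_{3} + v_{4} + v_{7} + v_{8} = v_{0}  so sig = ⟨5 | 1⟩

Signatures (|P|; sorted positive RHS coefficients), sorted:
    |P|=2: 9 collections, coeffs (1,1), (1,1), (1,1), (1,1), (1,1,1,1,1), (1,1,2), (1,2,2), (1,2,3), (2,2)
    |P|=3: 8 collections, coeffs (), (1), (1), (1,1), (1,1), (1,1), (1,1,2), (1,2)
    |P|=4: 3 collections, coeffs (), (1), (1)
    |P|=5: 1 collection, coeffs (1)


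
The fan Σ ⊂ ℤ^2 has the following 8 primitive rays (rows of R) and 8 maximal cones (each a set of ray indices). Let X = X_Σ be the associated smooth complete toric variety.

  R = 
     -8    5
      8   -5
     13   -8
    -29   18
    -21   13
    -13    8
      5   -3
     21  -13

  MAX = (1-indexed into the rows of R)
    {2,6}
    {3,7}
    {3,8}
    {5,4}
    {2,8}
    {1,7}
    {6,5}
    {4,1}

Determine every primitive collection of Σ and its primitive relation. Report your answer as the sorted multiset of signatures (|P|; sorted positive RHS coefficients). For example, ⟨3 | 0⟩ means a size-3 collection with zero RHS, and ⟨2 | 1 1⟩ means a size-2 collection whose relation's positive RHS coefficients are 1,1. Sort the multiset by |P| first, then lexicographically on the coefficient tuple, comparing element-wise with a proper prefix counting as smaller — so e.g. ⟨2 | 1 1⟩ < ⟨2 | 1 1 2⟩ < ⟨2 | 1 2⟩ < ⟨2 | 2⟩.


Σ has 20 primitive collections:

  P={1,2}:  v_{1} + v_{2} = 0  ⟹  sig = ⟨2 | 0⟩
  P={3,6}:  v_{3} + v_{6} = 0  ⟹  sig = ⟨2 | 0⟩
  P={5,8}:  v_{5} + v_{8} = 0  ⟹  sig = ⟨2 | 0⟩
  P={1,3}:  v_{1} + v_{3} = v_{7}  ⟹  sig = ⟨2 | 1⟩
  P={1,5}:  v_{1} + v_{5} = v_{4}  ⟹  sig = ⟨2 | 1⟩
  P={1,6}:  v_{1} + v_{6} = v_{5}  ⟹  sig = ⟨2 | 1⟩
  P={1,8}:  v_{1} + v_{8} = v_{3}  ⟹  sig = ⟨2 | 1⟩
  P={2,3}:  v_{2} + v_{3} = v_{8}  ⟹  sig = ⟨2 | 1⟩
  P={2,4}:  v_{2} + v_{4} = v_{5}  ⟹  sig = ⟨2 | 1⟩
  P={2,5}:  v_{2} + v_{5} = v_{6}  ⟹  sig = ⟨2 | 1⟩
  P={2,7}:  v_{2} + v_{7} = v_{3}  ⟹  sig = ⟨2 | 1⟩
  P={3,5}:  v_{3} + v_{5} = v_{1}  ⟹  sig = ⟨2 | 1⟩
  P={4,8}:  v_{4} + v_{8} = v_{1}  ⟹  sig = ⟨2 | 1⟩
  P={6,7}:  v_{6} + v_{7} = v_{1}  ⟹  sig = ⟨2 | 1⟩
  P={6,8}:  v_{6} + v_{8} = v_{2}  ⟹  sig = ⟨2 | 1⟩
  P={3,4}:  v_{3} + v_{4} = 2·v_{1}  ⟹  sig = ⟨2 | 2⟩
  P={4,6}:  v_{4} + v_{6} = 2·v_{5}  ⟹  sig = ⟨2 | 2⟩
  P={5,7}:  v_{5} + v_{7} = 2·v_{1}  ⟹  sig = ⟨2 | 2⟩
  P={7,8}:  v_{7} + v_{8} = 2·v_{3}  ⟹  sig = ⟨2 | 2⟩
  P={4,7}:  v_{4} + v_{7} = 3·v_{1}  ⟹  sig = ⟨2 | 3⟩

Sorted signature multiset PRS(X):
    |P|=2: 20 collections, coeffs (), (), (), (1), (1), (1), (1), (1), (1), (1), (1), (1), (1), (1), (1), (2), (2), (2), (2), (3)


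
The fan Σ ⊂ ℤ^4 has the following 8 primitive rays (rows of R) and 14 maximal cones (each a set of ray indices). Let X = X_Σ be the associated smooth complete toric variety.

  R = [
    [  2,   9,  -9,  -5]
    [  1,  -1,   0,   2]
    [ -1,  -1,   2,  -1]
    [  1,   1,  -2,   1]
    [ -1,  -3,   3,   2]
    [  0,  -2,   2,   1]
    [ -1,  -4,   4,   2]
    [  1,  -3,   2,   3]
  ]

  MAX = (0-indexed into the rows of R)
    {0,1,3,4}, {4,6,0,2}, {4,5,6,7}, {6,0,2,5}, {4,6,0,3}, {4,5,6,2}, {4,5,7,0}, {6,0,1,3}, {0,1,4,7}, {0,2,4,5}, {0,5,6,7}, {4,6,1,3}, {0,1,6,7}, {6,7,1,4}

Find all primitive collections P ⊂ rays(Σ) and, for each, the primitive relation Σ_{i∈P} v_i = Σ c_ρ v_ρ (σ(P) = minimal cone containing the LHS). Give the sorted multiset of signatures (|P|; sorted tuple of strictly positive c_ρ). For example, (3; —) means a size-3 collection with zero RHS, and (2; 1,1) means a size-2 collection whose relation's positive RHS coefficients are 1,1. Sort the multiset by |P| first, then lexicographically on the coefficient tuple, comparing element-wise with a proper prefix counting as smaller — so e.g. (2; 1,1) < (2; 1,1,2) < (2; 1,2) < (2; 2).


Minimal non-faces — 9 found among 8 rays, 14 max cones:

  P = {2,3}:  v_{2} + v_{3} = 0  →  sig = (2; —)
  P = {1,2}:  v_{1} + v_{2} = v_{5}  →  sig = (2; 1)
  P = {1,5}:  v_{1} + v_{5} = v_{7}  →  sig = (2; 1)
  P = {3,5}:  v_{3} + v_{5} = v_{1}  →  sig = (2; 1)
  P = {2,7}:  v_{2} + v_{7} = 2·v_{5}  →  sig = (2; 2)
  P = {3,7}:  v_{3} + v_{7} = 2·v_{1}  →  sig = (2; 2)
  P = {0,4,5,6}:  v_{0} + v_{4} + v_{5} + v_{6} = 0  →  sig = (4; —)
  P = {0,1,4,6}:  v_{0} + v_{1} + v_{4} + v_{6} = v_{3}  →  sig = (4; 1)
  P = {0,4,6,7}:  v_{0} + v_{4} + v_{6} + v_{7} = v_{1}  →  sig = (4; 1)

Signatures (|P|; sorted positive RHS coefficients), sorted:
{ (2; —),  (2; 1) ×3,  (2; 2) ×2,  (4; —),  (4; 1) ×2 }


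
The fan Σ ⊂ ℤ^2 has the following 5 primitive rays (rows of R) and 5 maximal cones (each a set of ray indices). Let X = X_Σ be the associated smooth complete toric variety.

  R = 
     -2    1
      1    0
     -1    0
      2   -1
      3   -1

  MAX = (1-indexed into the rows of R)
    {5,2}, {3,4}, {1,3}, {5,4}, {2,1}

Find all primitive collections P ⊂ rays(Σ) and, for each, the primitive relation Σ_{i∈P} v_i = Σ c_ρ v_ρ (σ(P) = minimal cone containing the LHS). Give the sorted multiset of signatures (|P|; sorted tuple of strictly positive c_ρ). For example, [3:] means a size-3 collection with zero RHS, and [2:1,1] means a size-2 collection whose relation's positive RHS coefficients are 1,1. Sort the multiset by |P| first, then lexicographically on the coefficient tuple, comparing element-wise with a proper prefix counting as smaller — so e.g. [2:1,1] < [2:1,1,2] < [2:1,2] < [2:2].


|primitive collections| = 5. Relations:

  P = {1,4}:  v_{1} + v_{4} = 0 ; sig = [2:]
  P = {2,3}:  v_{2} + v_{3} = 0 ; sig = [2:]
  P = {1,5}:  v_{1} + v_{5} = v_{2} ; sig = [2:1]
  P = {2,4}:  v_{2} + v_{4} = v_{5} ; sig = [2:1]
  P = {3,5}:  v_{3} + v_{5} = v_{4} ; sig = [2:1]

Hence PRS(X_Σ) =
[[2:], [2:], [2:1], [2:1], [2:1]]


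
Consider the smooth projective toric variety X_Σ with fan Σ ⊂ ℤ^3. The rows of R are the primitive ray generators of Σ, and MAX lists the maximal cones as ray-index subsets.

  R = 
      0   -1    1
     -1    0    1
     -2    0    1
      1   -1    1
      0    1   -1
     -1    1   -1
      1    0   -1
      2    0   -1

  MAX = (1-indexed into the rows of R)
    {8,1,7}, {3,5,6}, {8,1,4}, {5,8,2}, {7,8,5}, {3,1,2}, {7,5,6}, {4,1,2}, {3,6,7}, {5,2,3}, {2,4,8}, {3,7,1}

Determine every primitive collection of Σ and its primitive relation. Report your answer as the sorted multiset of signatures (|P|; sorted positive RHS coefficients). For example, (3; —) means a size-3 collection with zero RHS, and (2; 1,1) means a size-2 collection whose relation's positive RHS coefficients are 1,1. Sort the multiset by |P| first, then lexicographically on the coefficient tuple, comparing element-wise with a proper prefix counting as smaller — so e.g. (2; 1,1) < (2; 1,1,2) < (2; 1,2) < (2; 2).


12 collections generate NE(X_Σ); each relation:

  {1,5}:  v_{1} + v_{5} = 0  ⟹  sig = (2; —)
  {2,7}:  v_{2} + v_{7} = 0  ⟹  sig = (2; —)
  {3,8}:  v_{3} + v_{8} = 0  ⟹  sig = (2; —)
  {4,6}:  v_{4} + v_{6} = 0  ⟹  sig = (2; —)
  {1,6}:  v_{1} + v_{6} = v_{3} + v_{7}  ⟹  sig = (2; 1,1)
  {2,6}:  v_{2} + v_{6} = v_{3} + v_{5}  ⟹  sig = (2; 1,1)
  {3,4}:  v_{3} + v_{4} = v_{1} + v_{2}  ⟹  sig = (2; 1,1)
  {4,5}:  v_{4} + v_{5} = v_{2} + v_{8}  ⟹  sig = (2; 1,1)
  {4,7}:  v_{4} + v_{7} = v_{1} + v_{8}  ⟹  sig = (2; 1,1)
  {6,8}:  v_{6} + v_{8} = v_{5} + v_{7}  ⟹  sig = (2; 1,1)
  {1,2,8}:  v_{1} + v_{2} + v_{8} = v_{4}  ⟹  sig = (3; 1)
  {3,5,7}:  v_{3} + v_{5} + v_{7} = v_{6}  ⟹  sig = (3; 1)

Hence PRS(X_Σ) =
[(2; —), (2; —), (2; —), (2; —), (2; 1,1), (2; 1,1), (2; 1,1), (2; 1,1), (2; 1,1), (2; 1,1), (3; 1), (3; 1)]


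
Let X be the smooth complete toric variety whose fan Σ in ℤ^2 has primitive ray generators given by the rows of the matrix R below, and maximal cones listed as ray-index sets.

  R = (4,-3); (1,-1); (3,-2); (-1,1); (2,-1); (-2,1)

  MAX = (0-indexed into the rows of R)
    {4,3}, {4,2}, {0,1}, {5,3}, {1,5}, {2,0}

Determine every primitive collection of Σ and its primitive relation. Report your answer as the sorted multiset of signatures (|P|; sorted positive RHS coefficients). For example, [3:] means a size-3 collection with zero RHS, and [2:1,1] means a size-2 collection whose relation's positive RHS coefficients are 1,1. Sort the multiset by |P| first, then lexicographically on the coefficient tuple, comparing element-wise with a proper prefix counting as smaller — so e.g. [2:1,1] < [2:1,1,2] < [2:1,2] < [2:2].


The 9 primitive collections of Σ (r=6, n=2):

  {1,3}:  v_{1} + v_{3} = 0  so sig = [2:]
  {4,5}:  v_{4} + v_{5} = 0  so sig = [2:]
  {0,3}:  v_{0} + v_{3} = v_{2}  so sig = [2:1]
  {1,2}:  v_{1} + v_{2} = v_{0}  so sig = [2:1]
  {1,4}:  v_{1} + v_{4} = v_{2}  so sig = [2:1]
  {2,3}:  v_{2} + v_{3} = v_{4}  so sig = [2:1]
  {2,5}:  v_{2} + v_{5} = v_{1}  so sig = [2:1]
  {0,4}:  v_{0} + v_{4} = 2·v_{2}  so sig = [2:2]
  {0,5}:  v_{0} + v_{5} = 2·v_{1}  so sig = [2:2]

Sorted signature multiset PRS(X):
{ [2:] ×2,  [2:1] ×5,  [2:2] ×2 }


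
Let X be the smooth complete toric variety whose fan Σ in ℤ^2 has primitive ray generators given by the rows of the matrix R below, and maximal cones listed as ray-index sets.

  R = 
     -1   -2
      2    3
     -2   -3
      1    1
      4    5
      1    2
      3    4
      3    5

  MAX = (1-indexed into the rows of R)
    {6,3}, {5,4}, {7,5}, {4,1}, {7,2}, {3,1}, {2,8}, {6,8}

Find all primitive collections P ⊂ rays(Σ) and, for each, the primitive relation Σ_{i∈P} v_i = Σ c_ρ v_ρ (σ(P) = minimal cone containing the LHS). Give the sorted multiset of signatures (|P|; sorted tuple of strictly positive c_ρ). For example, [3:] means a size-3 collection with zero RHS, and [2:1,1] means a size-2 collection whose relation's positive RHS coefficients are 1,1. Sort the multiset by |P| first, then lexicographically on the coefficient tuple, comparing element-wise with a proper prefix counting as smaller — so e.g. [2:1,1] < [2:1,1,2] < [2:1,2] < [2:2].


|primitive collections| = 20. Relations:

  P = {1,6}:  v_{1} + v_{6} = 0  ⟹  sig = [2:]
  P = {2,3}:  v_{2} + v_{3} = 0  ⟹  sig = [2:]
  P = {1,2}:  v_{1} + v_{2} = v_{4}  ⟹  sig = [2:1]
  P = {1,8}:  v_{1} + v_{8} = v_{2}  ⟹  sig = [2:1]
  P = {2,4}:  v_{2} + v_{4} = v_{7}  ⟹  sig = [2:1]
  P = {2,6}:  v_{2} + v_{6} = v_{8}  ⟹  sig = [2:1]
  P = {3,4}:  v_{3} + v_{4} = v_{1}  ⟹  sig = [2:1]
  P = {3,7}:  v_{3} + v_{7} = v_{4}  ⟹  sig = [2:1]
  P = {3,8}:  v_{3} + v_{8} = v_{6}  ⟹  sig = [2:1]
  P = {4,6}:  v_{4} + v_{6} = v_{2}  ⟹  sig = [2:1]
  P = {4,7}:  v_{4} + v_{7} = v_{5}  ⟹  sig = [2:1]
  P = {5,6}:  v_{5} + v_{6} = v_{2} + v_{7}  ⟹  sig = [2:1,1]
  P = {5,8}:  v_{5} + v_{8} = 2·v_{2} + v_{7}  ⟹  sig = [2:1,2]
  P = {1,7}:  v_{1} + v_{7} = 2·v_{4}  ⟹  sig = [2:2]
  P = {2,5}:  v_{2} + v_{5} = 2·v_{7}  ⟹  sig = [2:2]
  P = {3,5}:  v_{3} + v_{5} = 2·v_{4}  ⟹  sig = [2:2]
  P = {4,8}:  v_{4} + v_{8} = 2·v_{2}  ⟹  sig = [2:2]
  P = {6,7}:  v_{6} + v_{7} = 2·v_{2}  ⟹  sig = [2:2]
  P = {1,5}:  v_{1} + v_{5} = 3·v_{4}  ⟹  sig = [2:3]
  P = {7,8}:  v_{7} + v_{8} = 3·v_{2}  ⟹  sig = [2:3]

Hence PRS(X_Σ) =
[[2:], [2:], [2:1], [2:1], [2:1], [2:1], [2:1], [2:1], [2:1], [2:1], [2:1], [2:1,1], [2:1,2], [2:2], [2:2], [2:2], [2:2], [2:2], [2:3], [2:3]]


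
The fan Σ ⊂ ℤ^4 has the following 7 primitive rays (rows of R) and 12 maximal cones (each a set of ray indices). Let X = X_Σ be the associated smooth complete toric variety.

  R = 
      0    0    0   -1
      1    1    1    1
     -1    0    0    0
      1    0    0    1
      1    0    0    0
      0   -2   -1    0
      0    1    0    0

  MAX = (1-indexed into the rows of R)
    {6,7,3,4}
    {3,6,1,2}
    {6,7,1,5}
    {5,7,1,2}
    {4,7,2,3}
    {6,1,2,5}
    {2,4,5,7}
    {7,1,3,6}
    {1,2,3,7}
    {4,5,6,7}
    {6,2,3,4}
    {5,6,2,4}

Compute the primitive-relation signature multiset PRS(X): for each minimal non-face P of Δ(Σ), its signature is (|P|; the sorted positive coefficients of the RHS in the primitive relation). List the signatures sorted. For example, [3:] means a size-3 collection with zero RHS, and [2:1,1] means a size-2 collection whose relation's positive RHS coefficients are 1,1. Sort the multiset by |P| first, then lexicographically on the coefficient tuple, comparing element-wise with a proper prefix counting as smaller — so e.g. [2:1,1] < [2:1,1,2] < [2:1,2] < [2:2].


3 minimal non-faces of Δ(Σ) (on 7 rays):

  {3,5}:  v_{3} + v_{5} = 0  ⟹  sig = [2:]
  {1,4}:  v_{1} + v_{4} = v_{5}  ⟹  sig = [2:1]
  {2,6,7}:  v_{2} + v_{6} + v_{7} = v_{4}  ⟹  sig = [3:1]

Signatures (|P|; sorted positive RHS coefficients), sorted:
[[2:], [2:1], [3:1]]


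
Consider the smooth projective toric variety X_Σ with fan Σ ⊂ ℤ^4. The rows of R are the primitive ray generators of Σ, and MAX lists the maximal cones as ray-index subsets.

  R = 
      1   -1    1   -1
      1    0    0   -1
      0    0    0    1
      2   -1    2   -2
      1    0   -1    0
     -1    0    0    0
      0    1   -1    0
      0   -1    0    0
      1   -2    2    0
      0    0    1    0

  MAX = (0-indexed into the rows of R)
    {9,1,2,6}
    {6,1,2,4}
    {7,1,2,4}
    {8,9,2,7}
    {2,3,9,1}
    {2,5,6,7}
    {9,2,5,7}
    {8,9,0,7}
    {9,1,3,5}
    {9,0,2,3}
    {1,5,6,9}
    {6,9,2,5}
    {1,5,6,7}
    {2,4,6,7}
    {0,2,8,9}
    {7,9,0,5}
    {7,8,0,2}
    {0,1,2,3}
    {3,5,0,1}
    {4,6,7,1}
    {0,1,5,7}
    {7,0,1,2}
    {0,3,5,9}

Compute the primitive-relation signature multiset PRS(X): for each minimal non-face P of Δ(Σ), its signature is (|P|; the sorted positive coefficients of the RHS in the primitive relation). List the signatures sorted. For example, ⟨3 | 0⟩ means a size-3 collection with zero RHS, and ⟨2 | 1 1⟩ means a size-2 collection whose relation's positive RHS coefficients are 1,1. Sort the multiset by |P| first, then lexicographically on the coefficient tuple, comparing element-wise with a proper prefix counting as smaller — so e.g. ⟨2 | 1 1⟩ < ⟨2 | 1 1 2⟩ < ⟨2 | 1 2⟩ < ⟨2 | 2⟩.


The 20 primitive collections of Σ (r=10, n=4):

  P = {0,6}:  v_{0} + v_{6} = v_{1}  ⇒ sig = ⟨2 | 1⟩
  P = {4,5}:  v_{4} + v_{5} = v_{6} + v_{7}  ⇒ sig = ⟨2 | 1 1⟩
  P = {4,9}:  v_{4} + v_{9} = v_{1} + v_{2}  ⇒ sig = ⟨2 | 1 1⟩
  P = {6,8}:  v_{6} + v_{8} = v_{0} + v_{2}  ⇒ sig = ⟨2 | 1 1⟩
  P = {4,8}:  v_{4} + v_{8} = v_{0} + v_{1} + 2·v_{2} + v_{7}  ⇒ sig = ⟨2 | 1 1 1 2⟩
  P = {0,4}:  v_{0} + v_{4} = 2·v_{1} + v_{2} + v_{7}  ⇒ sig = ⟨2 | 1 1 2⟩
  P = {3,4}:  v_{3} + v_{4} = v_{0} + 2·v_{1} + v_{2}  ⇒ sig = ⟨2 | 1 1 2⟩
  P = {3,8}:  v_{3} + v_{8} = 3·v_{0} + v_{2} + v_{9}  ⇒ sig = ⟨2 | 1 1 3⟩
  P = {1,8}:  v_{1} + v_{8} = 2·v_{0} + v_{2}  ⇒ sig = ⟨2 | 1 2⟩
  P = {3,6}:  v_{3} + v_{6} = 2·v_{1} + v_{9}  ⇒ sig = ⟨2 | 1 2⟩
  P = {3,7}:  v_{3} + v_{7} = 2·v_{0}  ⇒ sig = ⟨2 | 2⟩
  P = {5,8}:  v_{5} + v_{8} = 2·v_{7} + 2·v_{9}  ⇒ sig = ⟨2 | 2 2⟩
  P = {1,2,5}:  v_{1} + v_{2} + v_{5} = 0  ⇒ sig = ⟨3 | 0⟩
  P = {6,7,9}:  v_{6} + v_{7} + v_{9} = 0  ⇒ sig = ⟨3 | 0⟩
  P = {0,1,9}:  v_{0} + v_{1} + v_{9} = v_{3}  ⇒ sig = ⟨3 | 1⟩
  P = {1,7,9}:  v_{1} + v_{7} + v_{9} = v_{0}  ⇒ sig = ⟨3 | 1⟩
  P = {0,2,5}:  v_{0} + v_{2} + v_{5} = v_{7} + v_{9}  ⇒ sig = ⟨3 | 1 1⟩
  P = {2,3,5}:  v_{2} + v_{3} + v_{5} = v_{0} + v_{9}  ⇒ sig = ⟨3 | 1 1⟩
  P = {0,2,7,9}:  v_{0} + v_{2} + v_{7} + v_{9} = v_{8}  ⇒ sig = ⟨4 | 1⟩
  P = {1,2,6,7}:  v_{1} + v_{2} + v_{6} + v_{7} = v_{4}  ⇒ sig = ⟨4 | 1⟩

so the primitive-relation signature multiset is
    ⟨2 | 1⟩
    ⟨2 | 1 1⟩
    ⟨2 | 1 1⟩
    ⟨2 | 1 1⟩
    ⟨2 | 1 1 1 2⟩
    ⟨2 | 1 1 2⟩
    ⟨2 | 1 1 2⟩
    ⟨2 | 1 1 3⟩
    ⟨2 | 1 2⟩
    ⟨2 | 1 2⟩
    ⟨2 | 2⟩
    ⟨2 | 2 2⟩
    ⟨3 | 0⟩
    ⟨3 | 0⟩
    ⟨3 | 1⟩
    ⟨3 | 1⟩
    ⟨3 | 1 1⟩
    ⟨3 | 1 1⟩
    ⟨4 | 1⟩
    ⟨4 | 1⟩
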